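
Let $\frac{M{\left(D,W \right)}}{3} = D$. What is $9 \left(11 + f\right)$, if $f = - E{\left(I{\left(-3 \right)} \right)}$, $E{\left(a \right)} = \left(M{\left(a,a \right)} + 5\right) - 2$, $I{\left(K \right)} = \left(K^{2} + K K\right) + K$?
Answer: $-333$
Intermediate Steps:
$I{\left(K \right)} = K + 2 K^{2}$ ($I{\left(K \right)} = \left(K^{2} + K^{2}\right) + K = 2 K^{2} + K = K + 2 K^{2}$)
$M{\left(D,W \right)} = 3 D$
$E{\left(a \right)} = 3 + 3 a$ ($E{\left(a \right)} = \left(3 a + 5\right) - 2 = \left(5 + 3 a\right) - 2 = 3 + 3 a$)
$f = -48$ ($f = - (3 + 3 \left(- 3 \left(1 + 2 \left(-3\right)\right)\right)) = - (3 + 3 \left(- 3 \left(1 - 6\right)\right)) = - (3 + 3 \left(\left(-3\right) \left(-5\right)\right)) = - (3 + 3 \cdot 15) = - (3 + 45) = \left(-1\right) 48 = -48$)
$9 \left(11 + f\right) = 9 \left(11 - 48\right) = 9 \left(-37\right) = -333$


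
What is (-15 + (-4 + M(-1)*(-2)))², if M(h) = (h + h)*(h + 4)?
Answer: 49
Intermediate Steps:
M(h) = 2*h*(4 + h) (M(h) = (2*h)*(4 + h) = 2*h*(4 + h))
(-15 + (-4 + M(-1)*(-2)))² = (-15 + (-4 + (2*(-1)*(4 - 1))*(-2)))² = (-15 + (-4 + (2*(-1)*3)*(-2)))² = (-15 + (-4 - 6*(-2)))² = (-15 + (-4 + 12))² = (-15 + 8)² = (-7)² = 49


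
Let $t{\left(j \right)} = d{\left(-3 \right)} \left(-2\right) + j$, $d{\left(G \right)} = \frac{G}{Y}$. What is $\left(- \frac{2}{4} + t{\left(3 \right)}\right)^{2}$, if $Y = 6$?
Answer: $\frac{49}{4} \approx 12.25$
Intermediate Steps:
$d{\left(G \right)} = \frac{G}{6}$
$t{\left(j \right)} = 1 + j$ ($t{\left(j \right)} = \frac{1}{6} \left(-3\right) \left(-2\right) + j = \left(- \frac{1}{2}\right) \left(-2\right) + j = 1 + j$)
$\left(- \frac{2}{4} + t{\left(3 \right)}\right)^{2} = \left(- \frac{2}{4} + \left(1 + 3\right)\right)^{2} = \left(\left(-2\right) \frac{1}{4} + 4\right)^{2} = \left(- \frac{1}{2} + 4\right)^{2} = \left(\frac{7}{2}\right)^{2} = \frac{49}{4}$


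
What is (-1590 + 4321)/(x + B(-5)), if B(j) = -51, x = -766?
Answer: -2731/817 ≈ -3.3427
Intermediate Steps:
(-1590 + 4321)/(x + B(-5)) = (-1590 + 4321)/(-766 - 51) = 2731/(-817) = 2731*(-1/817) = -2731/817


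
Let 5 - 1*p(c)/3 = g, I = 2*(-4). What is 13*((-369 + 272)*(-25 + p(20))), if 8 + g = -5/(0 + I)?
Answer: -122317/8 ≈ -15290.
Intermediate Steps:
I = -8
g = -59/8 (g = -8 - 5/(0 - 8) = -8 - 5/(-8) = -8 - 1/8*(-5) = -8 + 5/8 = -59/8 ≈ -7.3750)
p(c) = 297/8 (p(c) = 15 - 3*(-59/8) = 15 + 177/8 = 297/8)
13*((-369 + 272)*(-25 + p(20))) = 13*((-369 + 272)*(-25 + 297/8)) = 13*(-97*97/8) = 13*(-9409/8) = -122317/8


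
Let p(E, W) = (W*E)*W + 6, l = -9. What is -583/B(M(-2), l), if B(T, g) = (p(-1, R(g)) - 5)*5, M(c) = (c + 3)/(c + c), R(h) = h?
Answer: 583/400 ≈ 1.4575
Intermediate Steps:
p(E, W) = 6 + E*W**2 (p(E, W) = (E*W)*W + 6 = E*W**2 + 6 = 6 + E*W**2)
M(c) = (3 + c)/(2*c) (M(c) = (3 + c)/((2*c)) = (3 + c)*(1/(2*c)) = (3 + c)/(2*c))
B(T, g) = 5 - 5*g**2 (B(T, g) = ((6 - g**2) - 5)*5 = (1 - g**2)*5 = 5 - 5*g**2)
-583/B(M(-2), l) = -583/(5 - 5*(-9)**2) = -583/(5 - 5*81) = -583/(5 - 405) = -583/(-400) = -583*(-1/400) = 583/400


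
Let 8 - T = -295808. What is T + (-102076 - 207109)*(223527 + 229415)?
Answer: -140042576454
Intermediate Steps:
T = 295816 (T = 8 - 1*(-295808) = 8 + 295808 = 295816)
T + (-102076 - 207109)*(223527 + 229415) = 295816 + (-102076 - 207109)*(223527 + 229415) = 295816 - 309185*452942 = 295816 - 140042872270 = -140042576454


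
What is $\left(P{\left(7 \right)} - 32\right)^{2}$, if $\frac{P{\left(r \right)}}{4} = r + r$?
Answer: $576$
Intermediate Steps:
$P{\left(r \right)} = 8 r$ ($P{\left(r \right)} = 4 \left(r + r\right) = 4 \cdot 2 r = 8 r$)
$\left(P{\left(7 \right)} - 32\right)^{2} = \left(8 \cdot 7 - 32\right)^{2} = \left(56 - 32\right)^{2} = 24^{2} = 576$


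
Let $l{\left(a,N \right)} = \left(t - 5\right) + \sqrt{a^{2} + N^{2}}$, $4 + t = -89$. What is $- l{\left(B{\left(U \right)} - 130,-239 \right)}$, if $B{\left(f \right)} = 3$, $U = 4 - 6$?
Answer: $98 - 5 \sqrt{2930} \approx -172.65$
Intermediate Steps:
$U = -2$
$t = -93$ ($t = -4 - 89 = -93$)
$l{\left(a,N \right)} = -98 + \sqrt{N^{2} + a^{2}}$ ($l{\left(a,N \right)} = \left(-93 - 5\right) + \sqrt{a^{2} + N^{2}} = -98 + \sqrt{N^{2} + a^{2}}$)
$- l{\left(B{\left(U \right)} - 130,-239 \right)} = - (-98 + \sqrt{\left(-239\right)^{2} + \left(3 - 130\right)^{2}}) = - (-98 + \sqrt{57121 + \left(3 - 130\right)^{2}}) = - (-98 + \sqrt{57121 + \left(-127\right)^{2}}) = - (-98 + \sqrt{57121 + 16129}) = - (-98 + \sqrt{73250}) = - (-98 + 5 \sqrt{2930}) = 98 - 5 \sqrt{2930}$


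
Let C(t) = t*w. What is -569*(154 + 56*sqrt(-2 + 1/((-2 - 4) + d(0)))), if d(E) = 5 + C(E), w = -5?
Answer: -87626 - 31864*I*sqrt(3) ≈ -87626.0 - 55190.0*I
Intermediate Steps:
C(t) = -5*t (C(t) = t*(-5) = -5*t)
d(E) = 5 - 5*E
-569*(154 + 56*sqrt(-2 + 1/((-2 - 4) + d(0)))) = -569*(154 + 56*sqrt(-2 + 1/((-2 - 4) + (5 - 5*0)))) = -569*(154 + 56*sqrt(-2 + 1/(-6 + (5 + 0)))) = -569*(154 + 56*sqrt(-2 + 1/(-6 + 5))) = -569*(154 + 56*sqrt(-2 + 1/(-1))) = -569*(154 + 56*sqrt(-2 - 1)) = -569*(154 + 56*sqrt(-3)) = -569*(154 + 56*(I*sqrt(3))) = -569*(154 + 56*I*sqrt(3)) = -87626 - 31864*I*sqrt(3)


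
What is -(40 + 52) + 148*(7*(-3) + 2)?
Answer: -2904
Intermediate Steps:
-(40 + 52) + 148*(7*(-3) + 2) = -1*92 + 148*(-21 + 2) = -92 + 148*(-19) = -92 - 2812 = -2904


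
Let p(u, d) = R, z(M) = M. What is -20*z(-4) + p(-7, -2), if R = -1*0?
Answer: 80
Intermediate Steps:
R = 0
p(u, d) = 0
-20*z(-4) + p(-7, -2) = -20*(-4) + 0 = 80 + 0 = 80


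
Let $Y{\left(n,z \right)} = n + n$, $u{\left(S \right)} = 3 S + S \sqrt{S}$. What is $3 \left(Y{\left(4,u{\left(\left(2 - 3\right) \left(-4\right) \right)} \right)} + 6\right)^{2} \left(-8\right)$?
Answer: $-4704$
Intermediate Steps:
$u{\left(S \right)} = S^{\frac{3}{2}} + 3 S$ ($u{\left(S \right)} = 3 S + S^{\frac{3}{2}} = S^{\frac{3}{2}} + 3 S$)
$Y{\left(n,z \right)} = 2 n$
$3 \left(Y{\left(4,u{\left(\left(2 - 3\right) \left(-4\right) \right)} \right)} + 6\right)^{2} \left(-8\right) = 3 \left(2 \cdot 4 + 6\right)^{2} \left(-8\right) = 3 \left(8 + 6\right)^{2} \left(-8\right) = 3 \cdot 14^{2} \left(-8\right) = 3 \cdot 196 \left(-8\right) = 588 \left(-8\right) = -4704$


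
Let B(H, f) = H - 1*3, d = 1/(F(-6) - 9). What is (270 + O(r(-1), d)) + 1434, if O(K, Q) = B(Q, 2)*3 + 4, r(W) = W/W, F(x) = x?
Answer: 8494/5 ≈ 1698.8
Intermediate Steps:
r(W) = 1
d = -1/15 (d = 1/(-6 - 9) = 1/(-15) = -1/15 ≈ -0.066667)
B(H, f) = -3 + H (B(H, f) = H - 3 = -3 + H)
O(K, Q) = -5 + 3*Q (O(K, Q) = (-3 + Q)*3 + 4 = (-9 + 3*Q) + 4 = -5 + 3*Q)
(270 + O(r(-1), d)) + 1434 = (270 + (-5 + 3*(-1/15))) + 1434 = (270 + (-5 - 1/5)) + 1434 = (270 - 26/5) + 1434 = 1324/5 + 1434 = 8494/5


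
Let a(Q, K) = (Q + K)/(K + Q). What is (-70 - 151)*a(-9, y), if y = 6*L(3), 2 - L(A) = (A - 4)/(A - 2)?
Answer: -221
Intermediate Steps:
L(A) = 2 - (-4 + A)/(-2 + A) (L(A) = 2 - (A - 4)/(A - 2) = 2 - (-4 + A)/(-2 + A))
y = 18 (y = 6*(3/(-2 + 3)) = 6*(3/1) = 6*(3*1) = 6*3 = 18)
a(Q, K) = 1 (a(Q, K) = (K + Q)/(K + Q) = 1)
(-70 - 151)*a(-9, y) = (-70 - 151)*1 = -221*1 = -221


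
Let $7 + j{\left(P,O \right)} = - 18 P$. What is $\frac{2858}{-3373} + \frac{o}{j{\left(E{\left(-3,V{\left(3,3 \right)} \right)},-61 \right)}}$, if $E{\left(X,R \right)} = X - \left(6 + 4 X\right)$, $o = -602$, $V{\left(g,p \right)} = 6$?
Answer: $\frac{1856208}{205753} \approx 9.0215$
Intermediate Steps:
$E{\left(X,R \right)} = -6 - 3 X$ ($E{\left(X,R \right)} = X - \left(6 + 4 X\right) = -6 - 3 X$)
$j{\left(P,O \right)} = -7 - 18 P$
$\frac{2858}{-3373} + \frac{o}{j{\left(E{\left(-3,V{\left(3,3 \right)} \right)},-61 \right)}} = \frac{2858}{-3373} - \frac{602}{-7 - 18 \left(-6 - -9\right)} = 2858 \left(- \frac{1}{3373}\right) - \frac{602}{-7 - 18 \left(-6 + 9\right)} = - \frac{2858}{3373} - \frac{602}{-7 - 54} = - \frac{2858}{3373} - \frac{602}{-61} = - \frac{2858}{3373} - - \frac{602}{61} = - \frac{2858}{3373} + \frac{602}{61} = \frac{1856208}{205753}$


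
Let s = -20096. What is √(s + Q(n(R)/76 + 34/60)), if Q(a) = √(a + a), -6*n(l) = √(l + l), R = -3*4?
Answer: √(-6529190400 + 570*√570*√(646 - 5*I*√6))/570 ≈ 3.5593e-5 - 141.76*I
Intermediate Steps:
R = -12
n(l) = -√2*√l/6 (n(l) = -√(l + l)/6 = -√2*√l/6)
Q(a) = √2*√a (Q(a) = √(2*a) = √2*√a)
√(s + Q(n(R)/76 + 34/60)) = √(-20096 + √2*√(-√2*√(-12)/6/76 + 34/60)) = √(-20096 + √2*√(-√2*2*I*√3/6*(1/76) + 34*(1/60))) = √(-20096 + √2*√(-I*√6/3*(1/76) + 17/30)) = √(-20096 + √2*√(-I*√6/228 + 17/30)) = √(-20096 + √2*√(17/30 - I*√6/228))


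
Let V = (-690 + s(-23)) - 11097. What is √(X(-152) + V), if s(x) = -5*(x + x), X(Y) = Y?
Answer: 3*I*√1301 ≈ 108.21*I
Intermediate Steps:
s(x) = -10*x
V = -11557 (V = (-690 - 10*(-23)) - 11097 = (-690 + 230) - 11097 = -460 - 11097 = -11557)
√(X(-152) + V) = √(-152 - 11557) = √(-11709) = 3*I*√1301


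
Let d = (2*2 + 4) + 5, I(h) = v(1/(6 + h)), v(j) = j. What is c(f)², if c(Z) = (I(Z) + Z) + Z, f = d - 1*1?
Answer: 187489/324 ≈ 578.67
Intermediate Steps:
I(h) = 1/(6 + h)
d = 13 (d = (4 + 4) + 5 = 8 + 5 = 13)
f = 12 (f = 13 - 1*1 = 13 - 1 = 12)
c(Z) = 1/(6 + Z) + 2*Z (c(Z) = (1/(6 + Z) + Z) + Z = (Z + 1/(6 + Z)) + Z = 1/(6 + Z) + 2*Z)
c(f)² = ((1 + 2*12*(6 + 12))/(6 + 12))² = ((1 + 2*12*18)/18)² = ((1 + 432)/18)² = ((1/18)*433)² = (433/18)² = 187489/324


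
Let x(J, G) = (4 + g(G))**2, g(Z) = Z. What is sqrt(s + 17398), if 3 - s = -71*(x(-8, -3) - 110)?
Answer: sqrt(9662) ≈ 98.295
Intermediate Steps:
x(J, G) = (4 + G)**2
s = -7736 (s = 3 - (-71)*((4 - 3)**2 - 110) = 3 - (-71)*(1**2 - 110) = 3 - (-71)*(1 - 110) = 3 - (-71)*(-109) = 3 - 1*7739 = 3 - 7739 = -7736)
sqrt(s + 17398) = sqrt(-7736 + 17398) = sqrt(9662)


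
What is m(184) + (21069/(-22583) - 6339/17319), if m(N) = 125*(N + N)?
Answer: 5996926964784/130371659 ≈ 45999.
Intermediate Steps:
m(N) = 250*N (m(N) = 125*(2*N) = 250*N)
m(184) + (21069/(-22583) - 6339/17319) = 250*184 + (21069/(-22583) - 6339/17319) = 46000 + (21069*(-1/22583) - 6339*1/17319) = 46000 + (-21069/22583 - 2113/5773) = 46000 - 169349216/130371659 = 5996926964784/130371659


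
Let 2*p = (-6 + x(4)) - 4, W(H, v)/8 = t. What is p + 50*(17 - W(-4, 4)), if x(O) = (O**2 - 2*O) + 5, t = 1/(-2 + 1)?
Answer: 2503/2 ≈ 1251.5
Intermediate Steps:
t = -1 (t = 1/(-1) = -1)
W(H, v) = -8 (W(H, v) = 8*(-1) = -8)
x(O) = 5 + O**2 - 2*O
p = 3/2 (p = ((-6 + (5 + 4**2 - 2*4)) - 4)/2 = ((-6 + (5 + 16 - 8)) - 4)/2 = ((-6 + 13) - 4)/2 = (7 - 4)/2 = (1/2)*3 = 3/2 ≈ 1.5000)
p + 50*(17 - W(-4, 4)) = 3/2 + 50*(17 - 1*(-8)) = 3/2 + 50*(17 + 8) = 3/2 + 50*25 = 3/2 + 1250 = 2503/2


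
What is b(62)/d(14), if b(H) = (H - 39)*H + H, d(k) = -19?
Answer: -1488/19 ≈ -78.316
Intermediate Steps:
b(H) = H + H*(-39 + H) (b(H) = (-39 + H)*H + H = H*(-39 + H) + H = H + H*(-39 + H))
b(62)/d(14) = (62*(-38 + 62))/(-19) = (62*24)*(-1/19) = 1488*(-1/19) = -1488/19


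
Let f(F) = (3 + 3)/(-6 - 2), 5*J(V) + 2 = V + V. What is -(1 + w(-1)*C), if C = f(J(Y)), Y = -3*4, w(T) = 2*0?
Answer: -1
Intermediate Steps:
w(T) = 0
Y = -12
J(V) = -⅖ + 2*V/5 (J(V) = -⅖ + (V + V)/5 = -⅖ + (2*V)/5 = -⅖ + 2*V/5)
f(F) = -¾ (f(F) = 6/(-8) = 6*(-⅛) = -¾)
C = -¾ ≈ -0.75000
-(1 + w(-1)*C) = -(1 + 0*(-¾)) = -(1 + 0) = -1*1 = -1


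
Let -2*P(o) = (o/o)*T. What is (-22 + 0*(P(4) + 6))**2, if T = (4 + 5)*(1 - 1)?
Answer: 484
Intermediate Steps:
T = 0 (T = 9*0 = 0)
P(o) = 0 (P(o) = -o/o*0/2 = -0/2 = -1/2*0 = 0)
(-22 + 0*(P(4) + 6))**2 = (-22 + 0*(0 + 6))**2 = (-22 + 0*6)**2 = (-22 + 0)**2 = (-22)**2 = 484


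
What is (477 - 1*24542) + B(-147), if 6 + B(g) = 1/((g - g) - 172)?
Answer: -4140213/172 ≈ -24071.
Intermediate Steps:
B(g) = -1033/172 (B(g) = -6 + 1/((g - g) - 172) = -6 + 1/(0 - 172) = -6 + 1/(-172) = -6 - 1/172 = -1033/172)
(477 - 1*24542) + B(-147) = (477 - 1*24542) - 1033/172 = (477 - 24542) - 1033/172 = -24065 - 1033/172 = -4140213/172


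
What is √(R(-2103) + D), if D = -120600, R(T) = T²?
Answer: 3*√478001 ≈ 2074.1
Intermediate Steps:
√(R(-2103) + D) = √((-2103)² - 120600) = √(4422609 - 120600) = √4302009 = 3*√478001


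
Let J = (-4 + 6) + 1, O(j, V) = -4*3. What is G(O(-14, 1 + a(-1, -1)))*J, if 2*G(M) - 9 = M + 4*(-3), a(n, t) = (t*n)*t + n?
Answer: -45/2 ≈ -22.500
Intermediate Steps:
a(n, t) = n + n*t² (a(n, t) = (n*t)*t + n = n*t² + n = n + n*t²)
O(j, V) = -12
G(M) = -3/2 + M/2 (G(M) = 9/2 + (M + 4*(-3))/2 = 9/2 + (M - 12)/2 = 9/2 + (-12 + M)/2 = 9/2 + (-6 + M/2) = -3/2 + M/2)
J = 3 (J = 2 + 1 = 3)
G(O(-14, 1 + a(-1, -1)))*J = (-3/2 + (½)*(-12))*3 = (-3/2 - 6)*3 = -15/2*3 = -45/2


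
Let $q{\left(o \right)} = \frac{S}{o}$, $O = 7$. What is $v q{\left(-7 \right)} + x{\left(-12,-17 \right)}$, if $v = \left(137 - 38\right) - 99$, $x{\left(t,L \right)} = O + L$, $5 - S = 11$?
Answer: $-10$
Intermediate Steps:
$S = -6$ ($S = 5 - 11 = -6$)
$q{\left(o \right)} = - \frac{6}{o}$
$x{\left(t,L \right)} = 7 + L$
$v = 0$ ($v = 99 - 99 = 0$)
$v q{\left(-7 \right)} + x{\left(-12,-17 \right)} = 0 \left(- \frac{6}{-7}\right) + \left(7 - 17\right) = 0 \left(\left(-6\right) \left(- \frac{1}{7}\right)\right) - 10 = 0 \cdot \frac{6}{7} - 10 = 0 - 10 = -10$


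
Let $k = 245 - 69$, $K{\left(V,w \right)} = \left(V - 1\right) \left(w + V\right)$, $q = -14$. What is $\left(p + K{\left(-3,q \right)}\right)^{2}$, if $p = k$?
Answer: $59536$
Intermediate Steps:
$K{\left(V,w \right)} = \left(-1 + V\right) \left(V + w\right)$
$k = 176$
$p = 176$
$\left(p + K{\left(-3,q \right)}\right)^{2} = \left(176 - \left(-59 - 9\right)\right)^{2} = \left(176 + \left(9 + 3 + 14 + 42\right)\right)^{2} = \left(176 + 68\right)^{2} = 244^{2} = 59536$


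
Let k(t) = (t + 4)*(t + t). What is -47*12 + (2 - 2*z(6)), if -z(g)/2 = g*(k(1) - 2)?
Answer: -370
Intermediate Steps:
k(t) = 2*t*(4 + t) (k(t) = (4 + t)*(2*t) = 2*t*(4 + t))
z(g) = -16*g (z(g) = -2*g*(2*1*(4 + 1) - 2) = -2*g*(2*1*5 - 2) = -2*g*(10 - 2) = -2*g*8 = -16*g)
-47*12 + (2 - 2*z(6)) = -47*12 + (2 - (-32)*6) = -564 + (2 - 2*(-96)) = -564 + (2 + 192) = -564 + 194 = -370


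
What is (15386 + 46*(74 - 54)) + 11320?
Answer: 27626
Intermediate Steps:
(15386 + 46*(74 - 54)) + 11320 = (15386 + 46*20) + 11320 = (15386 + 920) + 11320 = 16306 + 11320 = 27626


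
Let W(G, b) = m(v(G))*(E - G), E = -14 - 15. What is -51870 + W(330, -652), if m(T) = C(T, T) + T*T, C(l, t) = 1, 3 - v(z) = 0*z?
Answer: -55460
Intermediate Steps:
v(z) = 3 (v(z) = 3 - 0*z = 3 - 1*0 = 3 + 0 = 3)
m(T) = 1 + T² (m(T) = 1 + T*T = 1 + T²)
E = -29
W(G, b) = -290 - 10*G (W(G, b) = (1 + 3²)*(-29 - G) = (1 + 9)*(-29 - G) = 10*(-29 - G) = -290 - 10*G)
-51870 + W(330, -652) = -51870 + (-290 - 10*330) = -51870 + (-290 - 3300) = -51870 - 3590 = -55460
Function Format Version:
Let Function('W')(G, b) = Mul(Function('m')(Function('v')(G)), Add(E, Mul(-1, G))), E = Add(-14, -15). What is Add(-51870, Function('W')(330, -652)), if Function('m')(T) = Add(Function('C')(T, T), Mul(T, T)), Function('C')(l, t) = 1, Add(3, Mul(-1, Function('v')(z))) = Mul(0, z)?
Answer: -55460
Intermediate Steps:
Function('v')(z) = 3 (Function('v')(z) = Add(3, Mul(-1, Mul(0, z))) = Add(3, Mul(-1, 0)) = Add(3, 0) = 3)
Function('m')(T) = Add(1, Pow(T, 2)) (Function('m')(T) = Add(1, Mul(T, T)) = Add(1, Pow(T, 2)))
E = -29
Function('W')(G, b) = Add(-290, Mul(-10, G)) (Function('W')(G, b) = Mul(Add(1, Pow(3, 2)), Add(-29, Mul(-1, G))) = Mul(Add(1, 9), Add(-29, Mul(-1, G))) = Mul(10, Add(-29, Mul(-1, G))) = Add(-290, Mul(-10, G)))
Add(-51870, Function('W')(330, -652)) = Add(-51870, Add(-290, Mul(-10, 330))) = Add(-51870, Add(-290, -3300)) = Add(-51870, -3590) = -55460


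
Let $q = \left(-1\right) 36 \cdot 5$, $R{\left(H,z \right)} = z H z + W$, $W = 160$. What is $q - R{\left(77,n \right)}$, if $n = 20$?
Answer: $-31140$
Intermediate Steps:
$R{\left(H,z \right)} = 160 + H z^{2}$ ($R{\left(H,z \right)} = z H z + 160 = H z z + 160 = H z^{2} + 160 = 160 + H z^{2}$)
$q = -180$ ($q = \left(-36\right) 5 = -180$)
$q - R{\left(77,n \right)} = -180 - \left(160 + 77 \cdot 20^{2}\right) = -180 - \left(160 + 77 \cdot 400\right) = -180 - \left(160 + 30800\right) = -180 - 30960 = -31140$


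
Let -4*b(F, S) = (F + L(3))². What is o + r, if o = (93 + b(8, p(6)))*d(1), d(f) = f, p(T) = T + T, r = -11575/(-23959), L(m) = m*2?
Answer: 1065771/23959 ≈ 44.483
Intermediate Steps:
L(m) = 2*m
r = 11575/23959 (r = -11575*(-1/23959) = 11575/23959 ≈ 0.48312)
p(T) = 2*T
b(F, S) = -(6 + F)²/4 (b(F, S) = -(F + 2*3)²/4 = -(F + 6)²/4 = -(6 + F)²/4)
o = 44 (o = (93 - (6 + 8)²/4)*1 = (93 - ¼*14²)*1 = (93 - ¼*196)*1 = (93 - 49)*1 = 44*1 = 44)
o + r = 44 + 11575/23959 = 1065771/23959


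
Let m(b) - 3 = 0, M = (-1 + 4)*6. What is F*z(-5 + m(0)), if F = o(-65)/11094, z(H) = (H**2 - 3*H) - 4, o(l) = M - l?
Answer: 83/1849 ≈ 0.044889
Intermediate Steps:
M = 18 (M = 3*6 = 18)
m(b) = 3 (m(b) = 3 + 0 = 3)
o(l) = 18 - l
z(H) = -4 + H**2 - 3*H
F = 83/11094 (F = (18 - 1*(-65))/11094 = (18 + 65)*(1/11094) = 83*(1/11094) = 83/11094 ≈ 0.0074815)
F*z(-5 + m(0)) = 83*(-4 + (-5 + 3)**2 - 3*(-5 + 3))/11094 = 83*(-4 + (-2)**2 - 3*(-2))/11094 = 83*(-4 + 4 + 6)/11094 = (83/11094)*6 = 83/1849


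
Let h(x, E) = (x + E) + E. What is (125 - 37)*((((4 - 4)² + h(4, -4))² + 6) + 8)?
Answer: 2640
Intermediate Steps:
h(x, E) = x + 2*E (h(x, E) = (E + x) + E = x + 2*E)
(125 - 37)*((((4 - 4)² + h(4, -4))² + 6) + 8) = (125 - 37)*((((4 - 4)² + (4 + 2*(-4)))² + 6) + 8) = 88*(((0² + (4 - 8))² + 6) + 8) = 88*(((0 - 4)² + 6) + 8) = 88*(((-4)² + 6) + 8) = 88*((16 + 6) + 8) = 88*(22 + 8) = 88*30 = 2640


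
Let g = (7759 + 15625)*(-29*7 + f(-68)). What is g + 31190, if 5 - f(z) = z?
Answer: -3008730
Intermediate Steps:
f(z) = 5 - z
g = -3039920 (g = (7759 + 15625)*(-29*7 + (5 - 1*(-68))) = 23384*(-203 + (5 + 68)) = 23384*(-203 + 73) = 23384*(-130) = -3039920)
g + 31190 = -3039920 + 31190 = -3008730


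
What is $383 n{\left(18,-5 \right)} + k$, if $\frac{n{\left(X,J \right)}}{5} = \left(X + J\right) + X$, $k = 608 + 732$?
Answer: $60705$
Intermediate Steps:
$k = 1340$
$n{\left(X,J \right)} = 5 J + 10 X$ ($n{\left(X,J \right)} = 5 \left(\left(X + J\right) + X\right) = 5 \left(\left(J + X\right) + X\right) = 5 \left(J + 2 X\right) = 5 J + 10 X$)
$383 n{\left(18,-5 \right)} + k = 383 \left(5 \left(-5\right) + 10 \cdot 18\right) + 1340 = 383 \left(-25 + 180\right) + 1340 = 383 \cdot 155 + 1340 = 59365 + 1340 = 60705$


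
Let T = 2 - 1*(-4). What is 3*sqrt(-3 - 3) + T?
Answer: 6 + 3*I*sqrt(6) ≈ 6.0 + 7.3485*I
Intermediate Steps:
T = 6 (T = 2 + 4 = 6)
3*sqrt(-3 - 3) + T = 3*sqrt(-3 - 3) + 6 = 3*sqrt(-6) + 6 = 3*(I*sqrt(6)) + 6 = 3*I*sqrt(6) + 6 = 6 + 3*I*sqrt(6)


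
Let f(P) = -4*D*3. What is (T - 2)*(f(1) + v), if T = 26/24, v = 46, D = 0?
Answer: -253/6 ≈ -42.167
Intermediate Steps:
T = 13/12 (T = 26*(1/24) = 13/12 ≈ 1.0833)
f(P) = 0 (f(P) = -4*0*3 = 0*3 = 0)
(T - 2)*(f(1) + v) = (13/12 - 2)*(0 + 46) = -11/12*46 = -253/6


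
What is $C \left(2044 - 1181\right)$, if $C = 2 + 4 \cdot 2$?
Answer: $8630$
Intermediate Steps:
$C = 10$ ($C = 2 + 8 = 10$)
$C \left(2044 - 1181\right) = 10 \left(2044 - 1181\right) = 10 \cdot 863 = 8630$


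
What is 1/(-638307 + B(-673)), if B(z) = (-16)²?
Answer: -1/638051 ≈ -1.5673e-6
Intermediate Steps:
B(z) = 256
1/(-638307 + B(-673)) = 1/(-638307 + 256) = 1/(-638051) = -1/638051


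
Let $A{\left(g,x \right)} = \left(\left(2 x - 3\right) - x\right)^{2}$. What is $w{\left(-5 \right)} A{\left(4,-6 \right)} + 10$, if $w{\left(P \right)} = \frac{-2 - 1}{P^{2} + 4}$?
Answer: $\frac{47}{29} \approx 1.6207$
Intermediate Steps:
$w{\left(P \right)} = - \frac{3}{4 + P^{2}}$
$A{\left(g,x \right)} = \left(-3 + x\right)^{2}$ ($A{\left(g,x \right)} = \left(\left(-3 + 2 x\right) - x\right)^{2} = \left(-3 + x\right)^{2}$)
$w{\left(-5 \right)} A{\left(4,-6 \right)} + 10 = - \frac{3}{4 + \left(-5\right)^{2}} \left(-3 - 6\right)^{2} + 10 = - \frac{3}{4 + 25} \left(-9\right)^{2} + 10 = - \frac{3}{29} \cdot 81 + 10 = \left(-3\right) \frac{1}{29} \cdot 81 + 10 = \left(- \frac{3}{29}\right) 81 + 10 = - \frac{243}{29} + 10 = \frac{47}{29}$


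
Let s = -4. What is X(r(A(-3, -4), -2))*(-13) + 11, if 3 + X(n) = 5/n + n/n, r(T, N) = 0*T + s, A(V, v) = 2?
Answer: 213/4 ≈ 53.250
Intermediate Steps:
r(T, N) = -4 (r(T, N) = 0*T - 4 = 0 - 4 = -4)
X(n) = -2 + 5/n (X(n) = -3 + (5/n + n/n) = -3 + (5/n + 1) = -3 + (1 + 5/n) = -2 + 5/n)
X(r(A(-3, -4), -2))*(-13) + 11 = (-2 + 5/(-4))*(-13) + 11 = (-2 + 5*(-¼))*(-13) + 11 = (-2 - 5/4)*(-13) + 11 = -13/4*(-13) + 11 = 169/4 + 11 = 213/4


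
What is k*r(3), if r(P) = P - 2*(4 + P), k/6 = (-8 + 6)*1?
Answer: 132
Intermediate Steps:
k = -12 (k = 6*((-8 + 6)*1) = 6*(-2*1) = 6*(-2) = -12)
r(P) = -8 - P (r(P) = P + (-8 - 2*P) = -8 - P)
k*r(3) = -12*(-8 - 1*3) = -12*(-8 - 3) = -12*(-11) = 132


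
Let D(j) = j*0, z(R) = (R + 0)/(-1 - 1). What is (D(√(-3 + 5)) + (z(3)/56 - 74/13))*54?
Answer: -224829/728 ≈ -308.83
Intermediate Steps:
z(R) = -R/2 (z(R) = R/(-2) = R*(-½) = -R/2)
D(j) = 0
(D(√(-3 + 5)) + (z(3)/56 - 74/13))*54 = (0 + (-½*3/56 - 74/13))*54 = (0 + (-3/2*1/56 - 74*1/13))*54 = (0 + (-3/112 - 74/13))*54 = (0 - 8327/1456)*54 = -8327/1456*54 = -224829/728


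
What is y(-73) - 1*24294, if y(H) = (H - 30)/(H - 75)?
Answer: -3595409/148 ≈ -24293.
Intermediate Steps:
y(H) = (-30 + H)/(-75 + H)
y(-73) - 1*24294 = (-30 - 73)/(-75 - 73) - 1*24294 = -103/(-148) - 24294 = -1/148*(-103) - 24294 = 103/148 - 24294 = -3595409/148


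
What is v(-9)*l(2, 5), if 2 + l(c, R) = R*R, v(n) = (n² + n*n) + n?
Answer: 3519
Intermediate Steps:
v(n) = n + 2*n² (v(n) = (n² + n²) + n = 2*n² + n = n + 2*n²)
l(c, R) = -2 + R² (l(c, R) = -2 + R*R = -2 + R²)
v(-9)*l(2, 5) = (-9*(1 + 2*(-9)))*(-2 + 5²) = (-9*(1 - 18))*(-2 + 25) = -9*(-17)*23 = 153*23 = 3519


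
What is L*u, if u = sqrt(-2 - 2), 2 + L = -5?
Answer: -14*I ≈ -14.0*I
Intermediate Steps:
L = -7 (L = -2 - 5 = -7)
u = 2*I (u = sqrt(-4) = 2*I ≈ 2.0*I)
L*u = -14*I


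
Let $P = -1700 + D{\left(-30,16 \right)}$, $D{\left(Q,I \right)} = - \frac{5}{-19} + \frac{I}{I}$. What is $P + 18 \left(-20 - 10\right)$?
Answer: $- \frac{42536}{19} \approx -2238.7$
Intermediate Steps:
$D{\left(Q,I \right)} = \frac{24}{19}$ ($D{\left(Q,I \right)} = \left(-5\right) \left(- \frac{1}{19}\right) + 1 = \frac{5}{19} + 1 = \frac{24}{19}$)
$P = - \frac{32276}{19}$ ($P = -1700 + \frac{24}{19} = - \frac{32276}{19} \approx -1698.7$)
$P + 18 \left(-20 - 10\right) = - \frac{32276}{19} + 18 \left(-20 - 10\right) = - \frac{32276}{19} + 18 \left(-30\right) = - \frac{32276}{19} - 540 = - \frac{42536}{19}$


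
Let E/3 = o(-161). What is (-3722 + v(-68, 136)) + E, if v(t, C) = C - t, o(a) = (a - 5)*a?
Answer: 76660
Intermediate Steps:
o(a) = a*(-5 + a) (o(a) = (-5 + a)*a = a*(-5 + a))
E = 80178 (E = 3*(-161*(-5 - 161)) = 3*(-161*(-166)) = 3*26726 = 80178)
(-3722 + v(-68, 136)) + E = (-3722 + (136 - 1*(-68))) + 80178 = (-3722 + (136 + 68)) + 80178 = (-3722 + 204) + 80178 = -3518 + 80178 = 76660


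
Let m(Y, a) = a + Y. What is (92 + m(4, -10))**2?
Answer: 7396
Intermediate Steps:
m(Y, a) = Y + a
(92 + m(4, -10))**2 = (92 + (4 - 10))**2 = (92 - 6)**2 = 86**2 = 7396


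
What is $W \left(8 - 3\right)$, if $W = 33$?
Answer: $165$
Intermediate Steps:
$W \left(8 - 3\right) = 33 \left(8 - 3\right) = 33 \cdot 5 = 165$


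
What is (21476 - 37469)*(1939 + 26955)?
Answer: -462101742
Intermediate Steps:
(21476 - 37469)*(1939 + 26955) = -15993*28894 = -462101742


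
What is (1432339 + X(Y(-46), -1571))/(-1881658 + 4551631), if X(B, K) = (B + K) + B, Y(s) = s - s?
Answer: 1430768/2669973 ≈ 0.53587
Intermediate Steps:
Y(s) = 0
X(B, K) = K + 2*B
(1432339 + X(Y(-46), -1571))/(-1881658 + 4551631) = (1432339 + (-1571 + 2*0))/(-1881658 + 4551631) = (1432339 + (-1571 + 0))/2669973 = (1432339 - 1571)*(1/2669973) = 1430768*(1/2669973) = 1430768/2669973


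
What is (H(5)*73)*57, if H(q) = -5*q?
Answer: -104025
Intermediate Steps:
(H(5)*73)*57 = (-5*5*73)*57 = -25*73*57 = -1825*57 = -104025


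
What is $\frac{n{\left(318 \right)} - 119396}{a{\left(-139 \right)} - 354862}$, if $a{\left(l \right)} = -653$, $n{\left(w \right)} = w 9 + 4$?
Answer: $\frac{23306}{71103} \approx 0.32778$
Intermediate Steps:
$n{\left(w \right)} = 4 + 9 w$ ($n{\left(w \right)} = 9 w + 4 = 4 + 9 w$)
$\frac{n{\left(318 \right)} - 119396}{a{\left(-139 \right)} - 354862} = \frac{\left(4 + 9 \cdot 318\right) - 119396}{-653 - 354862} = \frac{\left(4 + 2862\right) - 119396}{-355515} = \left(2866 - 119396\right) \left(- \frac{1}{355515}\right) = \left(-116530\right) \left(- \frac{1}{355515}\right) = \frac{23306}{71103}$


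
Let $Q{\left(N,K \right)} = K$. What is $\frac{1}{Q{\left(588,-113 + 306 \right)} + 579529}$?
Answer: $\frac{1}{579722} \approx 1.725 \cdot 10^{-6}$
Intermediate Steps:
$\frac{1}{Q{\left(588,-113 + 306 \right)} + 579529} = \frac{1}{\left(-113 + 306\right) + 579529} = \frac{1}{193 + 579529} = \frac{1}{579722}$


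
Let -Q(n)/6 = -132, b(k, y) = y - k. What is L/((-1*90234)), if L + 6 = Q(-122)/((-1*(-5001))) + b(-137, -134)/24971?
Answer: 81054199/1252046589246 ≈ 6.4737e-5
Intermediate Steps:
Q(n) = 792 (Q(n) = -6*(-132) = 792)
L = -243162597/41626657 (L = -6 + (792/((-1*(-5001))) + (-134 - 1*(-137))/24971) = -6 + (792/5001 + (-134 + 137)*(1/24971)) = -6 + (792*(1/5001) + 3*(1/24971)) = -6 + (264/1667 + 3/24971) = -6 + 6597345/41626657 = -243162597/41626657 ≈ -5.8415)
L/((-1*90234)) = -243162597/(41626657*((-1*90234))) = -243162597/41626657/(-90234) = -243162597/41626657*(-1/90234) = 81054199/1252046589246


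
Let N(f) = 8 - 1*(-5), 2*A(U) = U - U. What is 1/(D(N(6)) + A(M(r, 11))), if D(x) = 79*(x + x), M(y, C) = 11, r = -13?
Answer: 1/2054 ≈ 0.00048685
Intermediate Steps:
A(U) = 0 (A(U) = (U - U)/2 = (½)*0 = 0)
N(f) = 13 (N(f) = 8 + 5 = 13)
D(x) = 158*x (D(x) = 79*(2*x) = 158*x)
1/(D(N(6)) + A(M(r, 11))) = 1/(158*13 + 0) = 1/(2054 + 0) = 1/2054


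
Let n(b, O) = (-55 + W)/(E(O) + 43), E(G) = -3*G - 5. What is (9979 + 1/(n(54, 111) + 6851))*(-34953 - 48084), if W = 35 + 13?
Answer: -558232236580837/673684 ≈ -8.2863e+8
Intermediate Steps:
W = 48
E(G) = -5 - 3*G
n(b, O) = -7/(38 - 3*O) (n(b, O) = (-55 + 48)/((-5 - 3*O) + 43) = -7/(38 - 3*O))
(9979 + 1/(n(54, 111) + 6851))*(-34953 - 48084) = (9979 + 1/(7/(-38 + 3*111) + 6851))*(-34953 - 48084) = (9979 + 1/(7/(-38 + 333) + 6851))*(-83037) = (9979 + 1/(7/295 + 6851))*(-83037) = (9979 + 1/(2021052/295))*(-83037) = (9979 + 295/2021052)*(-83037) = (20168078203/2021052)*(-83037) = -558232236580837/673684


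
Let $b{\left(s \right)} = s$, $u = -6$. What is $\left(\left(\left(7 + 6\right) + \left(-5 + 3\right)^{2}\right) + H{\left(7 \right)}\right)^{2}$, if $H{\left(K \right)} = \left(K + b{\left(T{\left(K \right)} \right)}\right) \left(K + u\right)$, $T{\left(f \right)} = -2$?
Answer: $484$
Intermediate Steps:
$H{\left(K \right)} = \left(-6 + K\right) \left(-2 + K\right)$ ($H{\left(K \right)} = \left(K - 2\right) \left(K - 6\right) = \left(-2 + K\right) \left(-6 + K\right) = \left(-6 + K\right) \left(-2 + K\right)$)
$\left(\left(\left(7 + 6\right) + \left(-5 + 3\right)^{2}\right) + H{\left(7 \right)}\right)^{2} = \left(\left(\left(7 + 6\right) + \left(-5 + 3\right)^{2}\right) + \left(12 + 7^{2} - 56\right)\right)^{2} = \left(\left(13 + \left(-2\right)^{2}\right) + \left(12 + 49 - 56\right)\right)^{2} = \left(\left(13 + 4\right) + 5\right)^{2} = \left(17 + 5\right)^{2} = 22^{2} = 484$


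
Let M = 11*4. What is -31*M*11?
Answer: -15004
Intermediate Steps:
M = 44
-31*M*11 = -31*44*11 = -1364*11 = -15004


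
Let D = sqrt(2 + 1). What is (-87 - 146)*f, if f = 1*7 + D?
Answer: -1631 - 233*sqrt(3) ≈ -2034.6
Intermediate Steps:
D = sqrt(3) ≈ 1.7320
f = 7 + sqrt(3) (f = 1*7 + sqrt(3) = 7 + sqrt(3) ≈ 8.7321)
(-87 - 146)*f = (-87 - 146)*(7 + sqrt(3)) = -233*(7 + sqrt(3)) = -1631 - 233*sqrt(3)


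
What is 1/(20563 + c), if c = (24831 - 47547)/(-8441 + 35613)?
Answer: 6793/139678780 ≈ 4.8633e-5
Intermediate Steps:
c = -5679/6793 (c = -22716/27172 = -22716*1/27172 = -5679/6793 ≈ -0.83601)
1/(20563 + c) = 1/(20563 - 5679/6793) = 1/(139678780/6793) = 6793/139678780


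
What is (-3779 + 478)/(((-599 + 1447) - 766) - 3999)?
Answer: 3301/3917 ≈ 0.84274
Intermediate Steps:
(-3779 + 478)/(((-599 + 1447) - 766) - 3999) = -3301/((848 - 766) - 3999) = -3301/(82 - 3999) = -3301/(-3917) = -3301*(-1/3917) = 3301/3917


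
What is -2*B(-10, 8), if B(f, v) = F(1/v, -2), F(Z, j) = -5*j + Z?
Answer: -81/4 ≈ -20.250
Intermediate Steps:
F(Z, j) = Z - 5*j
B(f, v) = 10 + 1/v (B(f, v) = 1/v - 5*(-2) = 1/v + 10 = 10 + 1/v)
-2*B(-10, 8) = -2*(10 + 1/8) = -2*(10 + ⅛) = -2*81/8 = -81/4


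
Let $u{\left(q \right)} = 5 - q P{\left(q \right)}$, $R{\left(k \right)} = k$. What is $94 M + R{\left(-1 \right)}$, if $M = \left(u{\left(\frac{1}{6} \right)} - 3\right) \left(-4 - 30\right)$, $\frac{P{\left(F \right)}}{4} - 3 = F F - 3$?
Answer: $- \frac{171013}{27} \approx -6333.8$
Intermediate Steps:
$P{\left(F \right)} = 4 F^{2}$ ($P{\left(F \right)} = 12 + 4 \left(F F - 3\right) = 12 + 4 \left(F^{2} - 3\right) = 12 + 4 \left(-3 + F^{2}\right) = 12 + \left(-12 + 4 F^{2}\right) = 4 F^{2}$)
$u{\left(q \right)} = 5 - 4 q^{3}$ ($u{\left(q \right)} = 5 - q 4 q^{2} = 5 - 4 q^{3}$)
$M = - \frac{1819}{27}$ ($M = \left(\left(5 - 4 \left(\frac{1}{6}\right)^{3}\right) - 3\right) \left(-4 - 30\right) = \left(\left(5 - \frac{4}{216}\right) - 3\right) \left(-34\right) = \left(\left(5 - \frac{1}{54}\right) - 3\right) \left(-34\right) = \left(\frac{269}{54} - 3\right) \left(-34\right) = \frac{107}{54} \left(-34\right) = - \frac{1819}{27} \approx -67.37$)
$94 M + R{\left(-1 \right)} = 94 \left(- \frac{1819}{27}\right) - 1 = - \frac{170986}{27} - 1 = - \frac{171013}{27}$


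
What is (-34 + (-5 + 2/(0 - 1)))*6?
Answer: -246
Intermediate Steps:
(-34 + (-5 + 2/(0 - 1)))*6 = (-34 + (-5 + 2/(-1)))*6 = (-34 + (-5 + 2*(-1)))*6 = (-34 + (-5 - 2))*6 = (-34 - 7)*6 = -41*6 = -246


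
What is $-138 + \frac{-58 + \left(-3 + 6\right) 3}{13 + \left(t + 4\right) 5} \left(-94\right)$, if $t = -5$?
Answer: $\frac{1751}{4} \approx 437.75$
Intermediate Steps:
$-138 + \frac{-58 + \left(-3 + 6\right) 3}{13 + \left(t + 4\right) 5} \left(-94\right) = -138 + \frac{-58 + \left(-3 + 6\right) 3}{13 + \left(-5 + 4\right) 5} \left(-94\right) = -138 + \frac{-58 + 3 \cdot 3}{13 - 5} \left(-94\right) = -138 + \frac{-58 + 9}{13 - 5} \left(-94\right) = -138 + - \frac{49}{8} \left(-94\right) = -138 + \left(-49\right) \frac{1}{8} \left(-94\right) = -138 - - \frac{2303}{4} = -138 + \frac{2303}{4} = \frac{1751}{4}$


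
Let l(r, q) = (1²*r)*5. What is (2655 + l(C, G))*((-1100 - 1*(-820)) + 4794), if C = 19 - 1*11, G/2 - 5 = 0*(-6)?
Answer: 12165230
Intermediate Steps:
G = 10 (G = 10 + 2*(0*(-6)) = 10 + 2*0 = 10 + 0 = 10)
C = 8 (C = 19 - 11 = 8)
l(r, q) = 5*r (l(r, q) = (1*r)*5 = r*5 = 5*r)
(2655 + l(C, G))*((-1100 - 1*(-820)) + 4794) = (2655 + 5*8)*((-1100 - 1*(-820)) + 4794) = (2655 + 40)*((-1100 + 820) + 4794) = 2695*(-280 + 4794) = 2695*4514 = 12165230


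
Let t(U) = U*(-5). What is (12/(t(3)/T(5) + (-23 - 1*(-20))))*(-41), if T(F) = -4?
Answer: -656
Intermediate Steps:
t(U) = -5*U
(12/(t(3)/T(5) + (-23 - 1*(-20))))*(-41) = (12/(-5*3/(-4) + (-23 - 1*(-20))))*(-41) = (12/(-15*(-¼) + (-23 + 20)))*(-41) = (12/(15/4 - 3))*(-41) = (12/(¾))*(-41) = ((4/3)*12)*(-41) = 16*(-41) = -656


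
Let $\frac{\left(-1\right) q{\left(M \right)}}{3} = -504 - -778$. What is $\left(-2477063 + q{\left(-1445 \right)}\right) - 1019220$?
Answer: $-3497105$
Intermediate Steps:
$q{\left(M \right)} = -822$ ($q{\left(M \right)} = - 3 \left(-504 - -778\right) = - 3 \left(-504 + 778\right) = \left(-3\right) 274 = -822$)
$\left(-2477063 + q{\left(-1445 \right)}\right) - 1019220 = \left(-2477063 - 822\right) - 1019220 = -2477885 - 1019220 = -3497105$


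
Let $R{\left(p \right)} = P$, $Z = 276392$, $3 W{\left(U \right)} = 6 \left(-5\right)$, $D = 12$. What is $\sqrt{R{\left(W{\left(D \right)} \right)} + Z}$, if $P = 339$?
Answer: $\sqrt{276731} \approx 526.05$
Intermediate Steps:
$W{\left(U \right)} = -10$ ($W{\left(U \right)} = \frac{6 \left(-5\right)}{3} = \frac{1}{3} \left(-30\right) = -10$)
$R{\left(p \right)} = 339$
$\sqrt{R{\left(W{\left(D \right)} \right)} + Z} = \sqrt{339 + 276392} = \sqrt{276731}$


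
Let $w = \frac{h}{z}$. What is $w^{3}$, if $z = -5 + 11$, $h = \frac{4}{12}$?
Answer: $\frac{1}{5832} \approx 0.00017147$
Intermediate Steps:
$h = \frac{1}{3}$ ($h = 4 \cdot \frac{1}{12} = \frac{1}{3} \approx 0.33333$)
$z = 6$
$w = \frac{1}{18}$ ($w = \frac{1}{3 \cdot 6} = \frac{1}{3} \cdot \frac{1}{6} = \frac{1}{18} \approx 0.055556$)
$w^{3} = \left(\frac{1}{18}\right)^{3} = \frac{1}{5832}$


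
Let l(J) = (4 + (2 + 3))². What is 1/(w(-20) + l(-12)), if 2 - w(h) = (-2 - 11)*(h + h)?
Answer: -1/437 ≈ -0.0022883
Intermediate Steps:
l(J) = 81 (l(J) = (4 + 5)² = 9² = 81)
w(h) = 2 + 26*h (w(h) = 2 - (-2 - 11)*(h + h) = 2 - (-13)*2*h = 2 - (-26)*h = 2 + 26*h)
1/(w(-20) + l(-12)) = 1/((2 + 26*(-20)) + 81) = 1/((2 - 520) + 81) = 1/(-518 + 81) = 1/(-437) = -1/437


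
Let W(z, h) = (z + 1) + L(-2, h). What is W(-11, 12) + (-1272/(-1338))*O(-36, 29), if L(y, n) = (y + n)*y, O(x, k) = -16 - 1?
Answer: -10294/223 ≈ -46.161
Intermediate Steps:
O(x, k) = -17
L(y, n) = y*(n + y) (L(y, n) = (n + y)*y = y*(n + y))
W(z, h) = 5 + z - 2*h (W(z, h) = (z + 1) - 2*(h - 2) = (1 + z) - 2*(-2 + h) = (1 + z) + (4 - 2*h) = 5 + z - 2*h)
W(-11, 12) + (-1272/(-1338))*O(-36, 29) = (5 - 11 - 2*12) - 1272/(-1338)*(-17) = (5 - 11 - 24) - 1272*(-1/1338)*(-17) = -30 + (212/223)*(-17) = -30 - 3604/223 = -10294/223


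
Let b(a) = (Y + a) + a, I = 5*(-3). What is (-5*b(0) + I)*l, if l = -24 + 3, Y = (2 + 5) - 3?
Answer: 735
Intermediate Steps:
Y = 4 (Y = 7 - 3 = 4)
I = -15
l = -21
b(a) = 4 + 2*a (b(a) = (4 + a) + a = 4 + 2*a)
(-5*b(0) + I)*l = (-5*(4 + 2*0) - 15)*(-21) = (-5*(4 + 0) - 15)*(-21) = (-5*4 - 15)*(-21) = (-20 - 15)*(-21) = -35*(-21) = 735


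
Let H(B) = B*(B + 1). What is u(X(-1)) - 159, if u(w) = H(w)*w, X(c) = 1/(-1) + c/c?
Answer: -159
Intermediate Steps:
H(B) = B*(1 + B)
X(c) = 0 (X(c) = 1*(-1) + 1 = -1 + 1 = 0)
u(w) = w**2*(1 + w) (u(w) = (w*(1 + w))*w = w**2*(1 + w))
u(X(-1)) - 159 = 0**2*(1 + 0) - 159 = 0*1 - 159 = 0 - 159 = -159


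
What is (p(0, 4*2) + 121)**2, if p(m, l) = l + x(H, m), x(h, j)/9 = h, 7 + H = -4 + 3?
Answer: 3249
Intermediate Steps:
H = -8 (H = -7 + (-4 + 3) = -7 - 1 = -8)
x(h, j) = 9*h
p(m, l) = -72 + l (p(m, l) = l + 9*(-8) = l - 72 = -72 + l)
(p(0, 4*2) + 121)**2 = ((-72 + 4*2) + 121)**2 = ((-72 + 8) + 121)**2 = (-64 + 121)**2 = 57**2 = 3249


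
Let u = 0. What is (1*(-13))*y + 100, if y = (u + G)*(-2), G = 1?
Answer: 126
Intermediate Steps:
y = -2 (y = (0 + 1)*(-2) = 1*(-2) = -2)
(1*(-13))*y + 100 = (1*(-13))*(-2) + 100 = -13*(-2) + 100 = 26 + 100 = 126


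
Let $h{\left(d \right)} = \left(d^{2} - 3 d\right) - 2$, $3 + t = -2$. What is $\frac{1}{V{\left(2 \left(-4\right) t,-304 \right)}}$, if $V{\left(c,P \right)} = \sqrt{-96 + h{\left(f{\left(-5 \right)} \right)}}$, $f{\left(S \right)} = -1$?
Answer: $- \frac{i \sqrt{94}}{94} \approx - 0.10314 i$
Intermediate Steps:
$t = -5$ ($t = -3 - 2 = -5$)
$h{\left(d \right)} = -2 + d^{2} - 3 d$
$V{\left(c,P \right)} = i \sqrt{94}$ ($V{\left(c,P \right)} = \sqrt{-96 - \left(-1 - 1\right)} = \sqrt{-96 + \left(-2 + 1 + 3\right)} = \sqrt{-96 + 2} = \sqrt{-94} = i \sqrt{94}$)
$\frac{1}{V{\left(2 \left(-4\right) t,-304 \right)}} = \frac{1}{i \sqrt{94}} = - \frac{i \sqrt{94}}{94}$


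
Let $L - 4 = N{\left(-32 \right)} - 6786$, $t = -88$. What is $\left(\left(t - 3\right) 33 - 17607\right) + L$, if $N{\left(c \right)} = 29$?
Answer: $-27363$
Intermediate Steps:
$L = -6753$ ($L = 4 + \left(29 - 6786\right) = 4 - 6757 = -6753$)
$\left(\left(t - 3\right) 33 - 17607\right) + L = \left(\left(-88 - 3\right) 33 - 17607\right) - 6753 = \left(\left(-91\right) 33 - 17607\right) - 6753 = \left(-3003 - 17607\right) - 6753 = -20610 - 6753 = -27363$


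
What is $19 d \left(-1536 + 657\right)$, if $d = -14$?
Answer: $233814$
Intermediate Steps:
$19 d \left(-1536 + 657\right) = 19 \left(-14\right) \left(-1536 + 657\right) = \left(-266\right) \left(-879\right) = 233814$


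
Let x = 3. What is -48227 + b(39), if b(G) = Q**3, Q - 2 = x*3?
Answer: -46896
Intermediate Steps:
Q = 11 (Q = 2 + 3*3 = 2 + 9 = 11)
b(G) = 1331 (b(G) = 11**3 = 1331)
-48227 + b(39) = -48227 + 1331 = -46896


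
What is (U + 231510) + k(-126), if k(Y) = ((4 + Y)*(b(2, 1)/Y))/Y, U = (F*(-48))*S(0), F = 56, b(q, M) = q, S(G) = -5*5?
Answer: 1185579929/3969 ≈ 2.9871e+5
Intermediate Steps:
S(G) = -25
U = 67200 (U = (56*(-48))*(-25) = -2688*(-25) = 67200)
k(Y) = 2*(4 + Y)/Y² (k(Y) = ((4 + Y)*(2/Y))/Y = (2*(4 + Y)/Y)/Y = 2*(4 + Y)/Y²)
(U + 231510) + k(-126) = (67200 + 231510) + 2*(4 - 126)/(-126)² = 298710 + 2*(1/15876)*(-122) = 298710 - 61/3969 = 1185579929/3969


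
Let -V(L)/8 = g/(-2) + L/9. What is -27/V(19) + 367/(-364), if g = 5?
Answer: -1763/182 ≈ -9.6868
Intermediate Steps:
V(L) = 20 - 8*L/9 (V(L) = -8*(5/(-2) + L/9) = -8*(5*(-½) + L*(⅑)) = -8*(-5/2 + L/9) = 20 - 8*L/9)
-27/V(19) + 367/(-364) = -27/(20 - 8/9*19) + 367/(-364) = -27/(20 - 152/9) + 367*(-1/364) = -27/28/9 - 367/364 = -27*9/28 - 367/364 = -243/28 - 367/364 = -1763/182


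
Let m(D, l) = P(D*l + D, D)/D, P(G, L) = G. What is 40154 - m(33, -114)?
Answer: 40267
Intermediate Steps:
m(D, l) = (D + D*l)/D (m(D, l) = (D*l + D)/D = (D + D*l)/D)
40154 - m(33, -114) = 40154 - (1 - 114) = 40154 - 1*(-113) = 40154 + 113 = 40267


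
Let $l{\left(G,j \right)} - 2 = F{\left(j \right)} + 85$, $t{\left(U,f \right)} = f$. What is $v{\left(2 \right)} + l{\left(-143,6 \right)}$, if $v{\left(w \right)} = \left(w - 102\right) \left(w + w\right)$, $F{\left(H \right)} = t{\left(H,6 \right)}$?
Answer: $-307$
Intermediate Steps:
$F{\left(H \right)} = 6$
$v{\left(w \right)} = 2 w \left(-102 + w\right)$ ($v{\left(w \right)} = \left(-102 + w\right) 2 w = 2 w \left(-102 + w\right)$)
$l{\left(G,j \right)} = 93$ ($l{\left(G,j \right)} = 2 + \left(6 + 85\right) = 2 + 91 = 93$)
$v{\left(2 \right)} + l{\left(-143,6 \right)} = 2 \cdot 2 \left(-102 + 2\right) + 93 = 2 \cdot 2 \left(-100\right) + 93 = -400 + 93 = -307$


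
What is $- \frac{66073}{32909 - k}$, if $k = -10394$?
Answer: $- \frac{66073}{43303} \approx -1.5258$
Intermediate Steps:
$- \frac{66073}{32909 - k} = - \frac{66073}{32909 - -10394} = - \frac{66073}{32909 + 10394} = - \frac{66073}{43303}$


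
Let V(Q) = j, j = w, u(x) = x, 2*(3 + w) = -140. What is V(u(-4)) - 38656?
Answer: -38729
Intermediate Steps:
w = -73 (w = -3 + (1/2)*(-140) = -3 - 70 = -73)
j = -73
V(Q) = -73
V(u(-4)) - 38656 = -73 - 38656 = -38729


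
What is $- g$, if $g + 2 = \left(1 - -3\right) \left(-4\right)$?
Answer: $18$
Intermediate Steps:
$g = -18$ ($g = -2 + \left(1 - -3\right) \left(-4\right) = -2 + \left(1 + 3\right) \left(-4\right) = -2 + 4 \left(-4\right) = -2 - 16 = -18$)
$- g = \left(-1\right) \left(-18\right) = 18$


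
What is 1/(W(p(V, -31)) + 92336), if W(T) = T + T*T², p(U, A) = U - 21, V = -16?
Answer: 1/41646 ≈ 2.4012e-5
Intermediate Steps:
p(U, A) = -21 + U
W(T) = T + T³
1/(W(p(V, -31)) + 92336) = 1/(((-21 - 16) + (-21 - 16)³) + 92336) = 1/((-37 + (-37)³) + 92336) = 1/((-37 - 50653) + 92336) = 1/(-50690 + 92336) = 1/41646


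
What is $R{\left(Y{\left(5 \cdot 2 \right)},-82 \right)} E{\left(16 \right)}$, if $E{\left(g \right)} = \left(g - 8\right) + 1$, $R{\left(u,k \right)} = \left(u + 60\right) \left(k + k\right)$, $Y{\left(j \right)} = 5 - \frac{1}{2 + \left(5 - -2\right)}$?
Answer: $-95776$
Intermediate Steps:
$Y{\left(j \right)} = \frac{44}{9}$ ($Y{\left(j \right)} = 5 - \frac{1}{2 + \left(5 + 2\right)} = 5 - \frac{1}{2 + 7} = 5 - \frac{1}{9} = \frac{44}{9}$)
$R{\left(u,k \right)} = 2 k \left(60 + u\right)$ ($R{\left(u,k \right)} = \left(60 + u\right) 2 k = 2 k \left(60 + u\right)$)
$E{\left(g \right)} = -7 + g$ ($E{\left(g \right)} = \left(-8 + g\right) + 1 = -7 + g$)
$R{\left(Y{\left(5 \cdot 2 \right)},-82 \right)} E{\left(16 \right)} = 2 \left(-82\right) \left(60 + \frac{44}{9}\right) \left(-7 + 16\right) = 2 \left(-82\right) \frac{584}{9} \cdot 9 = \left(- \frac{95776}{9}\right) 9 = -95776$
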